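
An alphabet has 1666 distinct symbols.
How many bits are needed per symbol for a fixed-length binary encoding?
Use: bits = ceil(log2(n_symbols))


log2(1666) = 10.7022
Bracket: 2^10 = 1024 < 1666 <= 2^11 = 2048
So ceil(log2(1666)) = 11

bits = ceil(log2(1666)) = ceil(10.7022) = 11 bits


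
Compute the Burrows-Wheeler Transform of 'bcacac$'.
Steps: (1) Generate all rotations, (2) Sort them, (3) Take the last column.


Rotations (sorted):
  0: $bcacac -> last char: c
  1: ac$bcac -> last char: c
  2: acac$bc -> last char: c
  3: bcacac$ -> last char: $
  4: c$bcaca -> last char: a
  5: cac$bca -> last char: a
  6: cacac$b -> last char: b


BWT = ccc$aab


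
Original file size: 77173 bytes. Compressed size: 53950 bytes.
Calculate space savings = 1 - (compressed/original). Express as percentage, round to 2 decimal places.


ratio = compressed/original = 53950/77173 = 0.699079
savings = 1 - ratio = 1 - 0.699079 = 0.300921
as a percentage: 0.300921 * 100 = 30.09%

Space savings = 1 - 53950/77173 = 30.09%


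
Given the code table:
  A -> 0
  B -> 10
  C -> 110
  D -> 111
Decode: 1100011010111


Decoding:
110 -> C
0 -> A
0 -> A
110 -> C
10 -> B
111 -> D


Result: CAACBD


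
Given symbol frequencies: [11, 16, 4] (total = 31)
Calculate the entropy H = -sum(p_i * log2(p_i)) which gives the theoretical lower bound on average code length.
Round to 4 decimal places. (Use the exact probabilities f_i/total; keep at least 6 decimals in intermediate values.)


Per-symbol terms -p_i * log2(p_i) with p_i = f_i/31:
  p = 11/31 = 0.354839: log2(p) = -1.494765, -p*log2(p) = 0.530400
  p = 16/31 = 0.516129: log2(p) = -0.954196, -p*log2(p) = 0.492488
  p = 4/31 = 0.129032: log2(p) = -2.954196, -p*log2(p) = 0.381187
H = 0.530400 + 0.492488 + 0.381187 = 1.404075

H = 1.4041 bits/symbol


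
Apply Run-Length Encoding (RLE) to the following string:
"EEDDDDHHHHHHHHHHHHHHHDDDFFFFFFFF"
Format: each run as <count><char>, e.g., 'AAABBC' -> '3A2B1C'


Scanning runs left to right:
  i=0: run of 'E' x 2 -> '2E'
  i=2: run of 'D' x 4 -> '4D'
  i=6: run of 'H' x 15 -> '15H'
  i=21: run of 'D' x 3 -> '3D'
  i=24: run of 'F' x 8 -> '8F'

RLE = 2E4D15H3D8F


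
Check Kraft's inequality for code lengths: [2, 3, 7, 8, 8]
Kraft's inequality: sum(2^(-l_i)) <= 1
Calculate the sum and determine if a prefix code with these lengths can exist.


Sum = 2^(-2) + 2^(-3) + 2^(-7) + 2^(-8) + 2^(-8)
    = 0.25 + 0.125 + 0.0078125 + 0.00390625 + 0.00390625
    = 100/256 = 0.390625
Since 0.390625 <= 1, Kraft's inequality IS satisfied.
A prefix code with these lengths CAN exist.

Kraft sum = 0.390625. Satisfied.


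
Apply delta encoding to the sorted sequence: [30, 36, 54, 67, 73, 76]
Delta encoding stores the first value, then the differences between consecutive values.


First value: 30
Deltas:
  36 - 30 = 6
  54 - 36 = 18
  67 - 54 = 13
  73 - 67 = 6
  76 - 73 = 3


Delta encoded: [30, 6, 18, 13, 6, 3]


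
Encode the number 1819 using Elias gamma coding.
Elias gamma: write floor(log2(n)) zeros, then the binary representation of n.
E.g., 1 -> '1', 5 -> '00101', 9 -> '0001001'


num_bits = floor(log2(1819)) + 1 = 11
leading_zeros = num_bits - 1 = 10
binary(1819) = 11100011011

Elias gamma(1819) = '0000000000' + '11100011011' = 000000000011100011011 (21 bits)


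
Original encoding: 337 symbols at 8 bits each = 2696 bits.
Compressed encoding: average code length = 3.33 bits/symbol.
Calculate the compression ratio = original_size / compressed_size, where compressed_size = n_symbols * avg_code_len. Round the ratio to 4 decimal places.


original_size = n_symbols * orig_bits = 337 * 8 = 2696 bits
compressed_size = n_symbols * avg_code_len = 337 * 3.33 = 1122.21 bits
ratio = original_size / compressed_size = 2696 / 1122.21 = 2.4024

Compression ratio = 2.4024


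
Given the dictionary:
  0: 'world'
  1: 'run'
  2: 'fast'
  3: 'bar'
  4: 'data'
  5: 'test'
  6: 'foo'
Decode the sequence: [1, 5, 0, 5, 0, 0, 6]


Look up each index in the dictionary:
  1 -> 'run'
  5 -> 'test'
  0 -> 'world'
  5 -> 'test'
  0 -> 'world'
  0 -> 'world'
  6 -> 'foo'

Decoded: "run test world test world world foo"


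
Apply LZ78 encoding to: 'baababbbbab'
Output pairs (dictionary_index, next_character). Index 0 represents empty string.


LZ78 encoding steps:
Dictionary: {0: ''}
Step 1: w='' (idx 0), next='b' -> output (0, 'b'), add 'b' as idx 1
Step 2: w='' (idx 0), next='a' -> output (0, 'a'), add 'a' as idx 2
Step 3: w='a' (idx 2), next='b' -> output (2, 'b'), add 'ab' as idx 3
Step 4: w='ab' (idx 3), next='b' -> output (3, 'b'), add 'abb' as idx 4
Step 5: w='b' (idx 1), next='b' -> output (1, 'b'), add 'bb' as idx 5
Step 6: w='ab' (idx 3), end of input -> output (3, '')


Encoded: [(0, 'b'), (0, 'a'), (2, 'b'), (3, 'b'), (1, 'b'), (3, '')]


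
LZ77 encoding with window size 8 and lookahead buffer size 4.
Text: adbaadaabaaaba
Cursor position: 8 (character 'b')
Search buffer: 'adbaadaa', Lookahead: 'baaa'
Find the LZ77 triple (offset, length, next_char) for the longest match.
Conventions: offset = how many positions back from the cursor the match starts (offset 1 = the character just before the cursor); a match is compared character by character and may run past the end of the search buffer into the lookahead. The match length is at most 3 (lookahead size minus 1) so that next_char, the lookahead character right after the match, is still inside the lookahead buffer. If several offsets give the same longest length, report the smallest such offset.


Try each offset into the search buffer:
  offset=1 (pos 7, char 'a'): match length 0
  offset=2 (pos 6, char 'a'): match length 0
  offset=3 (pos 5, char 'd'): match length 0
  offset=4 (pos 4, char 'a'): match length 0
  offset=5 (pos 3, char 'a'): match length 0
  offset=6 (pos 2, char 'b'): match length 3
  offset=7 (pos 1, char 'd'): match length 0
  offset=8 (pos 0, char 'a'): match length 0
Longest match has length 3 at offset 6.
next_char = character at position 8 + 3 = 11 -> 'a'

Best match: offset=6, length=3 (matching 'baa' starting at position 2)
LZ77 triple: (6, 3, 'a')


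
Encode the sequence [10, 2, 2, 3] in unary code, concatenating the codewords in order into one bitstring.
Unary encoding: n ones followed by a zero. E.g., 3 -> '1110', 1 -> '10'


Encode each number as n ones followed by a terminating 0:
  10 -> 11111111110 (11 bits)
  2 -> 110 (3 bits)
  2 -> 110 (3 bits)
  3 -> 1110 (4 bits)
Total length = 11 + 3 + 3 + 4 = 21 bits.

Unary([10, 2, 2, 3]) = 111111111101101101110 (21 bits)


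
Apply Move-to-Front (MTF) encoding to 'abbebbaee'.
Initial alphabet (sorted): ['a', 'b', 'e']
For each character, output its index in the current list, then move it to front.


MTF encoding:
'a': index 0 in ['a', 'b', 'e'] -> ['a', 'b', 'e']
'b': index 1 in ['a', 'b', 'e'] -> ['b', 'a', 'e']
'b': index 0 in ['b', 'a', 'e'] -> ['b', 'a', 'e']
'e': index 2 in ['b', 'a', 'e'] -> ['e', 'b', 'a']
'b': index 1 in ['e', 'b', 'a'] -> ['b', 'e', 'a']
'b': index 0 in ['b', 'e', 'a'] -> ['b', 'e', 'a']
'a': index 2 in ['b', 'e', 'a'] -> ['a', 'b', 'e']
'e': index 2 in ['a', 'b', 'e'] -> ['e', 'a', 'b']
'e': index 0 in ['e', 'a', 'b'] -> ['e', 'a', 'b']


Output: [0, 1, 0, 2, 1, 0, 2, 2, 0]


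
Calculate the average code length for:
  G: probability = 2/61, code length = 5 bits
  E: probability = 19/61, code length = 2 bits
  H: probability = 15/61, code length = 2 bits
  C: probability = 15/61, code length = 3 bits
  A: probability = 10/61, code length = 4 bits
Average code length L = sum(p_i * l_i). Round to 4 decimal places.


Weighted contributions p_i * l_i:
  G: (2/61) * 5 = 10/61
  E: (19/61) * 2 = 38/61
  H: (15/61) * 2 = 30/61
  C: (15/61) * 3 = 45/61
  A: (10/61) * 4 = 40/61
Sum = (10 + 38 + 30 + 45 + 40)/61 = 163/61

L = 163/61 = 2.6721 bits/symbol


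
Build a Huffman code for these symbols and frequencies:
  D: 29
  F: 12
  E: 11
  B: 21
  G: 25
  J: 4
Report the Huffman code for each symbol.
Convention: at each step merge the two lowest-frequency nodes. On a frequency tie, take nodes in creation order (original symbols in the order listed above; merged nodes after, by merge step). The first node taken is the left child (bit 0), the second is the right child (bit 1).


Huffman tree construction:
Step 1: Merge J(4) + E(11) = 15
Step 2: Merge F(12) + (J+E)(15) = 27
Step 3: Merge B(21) + G(25) = 46
Step 4: Merge (F+(J+E))(27) + D(29) = 56
Step 5: Merge (B+G)(46) + ((F+(J+E))+D)(56) = 102
Read each symbol's code off the tree from the root (left child = 0, right child = 1).

Codes:
  D: 11 (length 2)
  F: 100 (length 3)
  E: 1011 (length 4)
  B: 00 (length 2)
  G: 01 (length 2)
  J: 1010 (length 4)
Average code length: 246/102 = 2.4118 bits/symbol


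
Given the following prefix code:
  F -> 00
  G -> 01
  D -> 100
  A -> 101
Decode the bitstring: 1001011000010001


Decoding step by step:
Bits 100 -> D
Bits 101 -> A
Bits 100 -> D
Bits 00 -> F
Bits 100 -> D
Bits 01 -> G


Decoded message: DADFDG


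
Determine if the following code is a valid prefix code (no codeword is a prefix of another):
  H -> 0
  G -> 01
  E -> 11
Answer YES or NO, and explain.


Checking each pair (does one codeword prefix another?):
  H='0' vs G='01': prefix -- VIOLATION

NO -- this is NOT a valid prefix code. H (0) is a prefix of G (01).


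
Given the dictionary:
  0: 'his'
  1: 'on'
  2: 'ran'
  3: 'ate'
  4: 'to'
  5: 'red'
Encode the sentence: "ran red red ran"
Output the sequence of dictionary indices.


Look up each word in the dictionary:
  'ran' -> 2
  'red' -> 5
  'red' -> 5
  'ran' -> 2

Encoded: [2, 5, 5, 2]


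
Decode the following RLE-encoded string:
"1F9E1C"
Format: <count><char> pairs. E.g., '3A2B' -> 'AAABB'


Expanding each <count><char> pair:
  1F -> 'F'
  9E -> 'EEEEEEEEE'
  1C -> 'C'

Decoded = FEEEEEEEEEC


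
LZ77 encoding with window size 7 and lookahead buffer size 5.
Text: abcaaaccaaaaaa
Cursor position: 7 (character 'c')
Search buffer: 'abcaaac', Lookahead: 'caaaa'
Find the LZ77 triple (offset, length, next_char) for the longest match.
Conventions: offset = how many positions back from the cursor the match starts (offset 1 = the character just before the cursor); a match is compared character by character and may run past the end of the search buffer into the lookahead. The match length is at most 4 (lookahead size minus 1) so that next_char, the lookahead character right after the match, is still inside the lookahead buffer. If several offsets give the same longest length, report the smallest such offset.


Try each offset into the search buffer:
  offset=1 (pos 6, char 'c'): match length 1
  offset=2 (pos 5, char 'a'): match length 0
  offset=3 (pos 4, char 'a'): match length 0
  offset=4 (pos 3, char 'a'): match length 0
  offset=5 (pos 2, char 'c'): match length 4
  offset=6 (pos 1, char 'b'): match length 0
  offset=7 (pos 0, char 'a'): match length 0
Longest match has length 4 at offset 5.
next_char = character at position 7 + 4 = 11 -> 'a'

Best match: offset=5, length=4 (matching 'caaa' starting at position 2)
LZ77 triple: (5, 4, 'a')


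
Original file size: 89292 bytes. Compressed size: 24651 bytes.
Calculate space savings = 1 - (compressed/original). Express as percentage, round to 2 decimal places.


ratio = compressed/original = 24651/89292 = 0.276072
savings = 1 - ratio = 1 - 0.276072 = 0.723928
as a percentage: 0.723928 * 100 = 72.39%

Space savings = 1 - 24651/89292 = 72.39%


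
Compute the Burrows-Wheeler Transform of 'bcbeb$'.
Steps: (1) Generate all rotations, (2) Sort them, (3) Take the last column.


Rotations (sorted):
  0: $bcbeb -> last char: b
  1: b$bcbe -> last char: e
  2: bcbeb$ -> last char: $
  3: beb$bc -> last char: c
  4: cbeb$b -> last char: b
  5: eb$bcb -> last char: b


BWT = be$cbb


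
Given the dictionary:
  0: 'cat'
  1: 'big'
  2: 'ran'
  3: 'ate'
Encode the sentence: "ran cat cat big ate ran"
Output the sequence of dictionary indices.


Look up each word in the dictionary:
  'ran' -> 2
  'cat' -> 0
  'cat' -> 0
  'big' -> 1
  'ate' -> 3
  'ran' -> 2

Encoded: [2, 0, 0, 1, 3, 2]


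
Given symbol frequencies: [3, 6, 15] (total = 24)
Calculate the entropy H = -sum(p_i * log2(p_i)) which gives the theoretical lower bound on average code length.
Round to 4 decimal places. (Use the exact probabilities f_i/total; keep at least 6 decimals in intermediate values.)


Per-symbol terms -p_i * log2(p_i) with p_i = f_i/24:
  p = 3/24 = 0.125000: log2(p) = -3.000000, -p*log2(p) = 0.375000
  p = 6/24 = 0.250000: log2(p) = -2.000000, -p*log2(p) = 0.500000
  p = 15/24 = 0.625000: log2(p) = -0.678072, -p*log2(p) = 0.423795
H = 0.375000 + 0.500000 + 0.423795 = 1.298795

H = 1.2988 bits/symbol


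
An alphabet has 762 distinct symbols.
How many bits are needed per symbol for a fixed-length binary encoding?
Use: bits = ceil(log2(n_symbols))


log2(762) = 9.5736
Bracket: 2^9 = 512 < 762 <= 2^10 = 1024
So ceil(log2(762)) = 10

bits = ceil(log2(762)) = ceil(9.5736) = 10 bits


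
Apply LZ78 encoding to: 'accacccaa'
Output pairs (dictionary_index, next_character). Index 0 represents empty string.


LZ78 encoding steps:
Dictionary: {0: ''}
Step 1: w='' (idx 0), next='a' -> output (0, 'a'), add 'a' as idx 1
Step 2: w='' (idx 0), next='c' -> output (0, 'c'), add 'c' as idx 2
Step 3: w='c' (idx 2), next='a' -> output (2, 'a'), add 'ca' as idx 3
Step 4: w='c' (idx 2), next='c' -> output (2, 'c'), add 'cc' as idx 4
Step 5: w='ca' (idx 3), next='a' -> output (3, 'a'), add 'caa' as idx 5


Encoded: [(0, 'a'), (0, 'c'), (2, 'a'), (2, 'c'), (3, 'a')]


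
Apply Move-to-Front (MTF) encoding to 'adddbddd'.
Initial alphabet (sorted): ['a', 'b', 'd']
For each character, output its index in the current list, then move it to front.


MTF encoding:
'a': index 0 in ['a', 'b', 'd'] -> ['a', 'b', 'd']
'd': index 2 in ['a', 'b', 'd'] -> ['d', 'a', 'b']
'd': index 0 in ['d', 'a', 'b'] -> ['d', 'a', 'b']
'd': index 0 in ['d', 'a', 'b'] -> ['d', 'a', 'b']
'b': index 2 in ['d', 'a', 'b'] -> ['b', 'd', 'a']
'd': index 1 in ['b', 'd', 'a'] -> ['d', 'b', 'a']
'd': index 0 in ['d', 'b', 'a'] -> ['d', 'b', 'a']
'd': index 0 in ['d', 'b', 'a'] -> ['d', 'b', 'a']


Output: [0, 2, 0, 0, 2, 1, 0, 0]


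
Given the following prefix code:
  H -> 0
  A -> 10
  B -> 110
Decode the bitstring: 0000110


Decoding step by step:
Bits 0 -> H
Bits 0 -> H
Bits 0 -> H
Bits 0 -> H
Bits 110 -> B


Decoded message: HHHHB


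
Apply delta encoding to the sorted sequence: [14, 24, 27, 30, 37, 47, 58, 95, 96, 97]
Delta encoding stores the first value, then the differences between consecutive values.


First value: 14
Deltas:
  24 - 14 = 10
  27 - 24 = 3
  30 - 27 = 3
  37 - 30 = 7
  47 - 37 = 10
  58 - 47 = 11
  95 - 58 = 37
  96 - 95 = 1
  97 - 96 = 1


Delta encoded: [14, 10, 3, 3, 7, 10, 11, 37, 1, 1]


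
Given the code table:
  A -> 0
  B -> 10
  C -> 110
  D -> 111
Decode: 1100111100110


Decoding:
110 -> C
0 -> A
111 -> D
10 -> B
0 -> A
110 -> C


Result: CADBAC


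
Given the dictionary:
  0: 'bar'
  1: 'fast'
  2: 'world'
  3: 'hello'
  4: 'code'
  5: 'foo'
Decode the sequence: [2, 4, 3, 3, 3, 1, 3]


Look up each index in the dictionary:
  2 -> 'world'
  4 -> 'code'
  3 -> 'hello'
  3 -> 'hello'
  3 -> 'hello'
  1 -> 'fast'
  3 -> 'hello'

Decoded: "world code hello hello hello fast hello"


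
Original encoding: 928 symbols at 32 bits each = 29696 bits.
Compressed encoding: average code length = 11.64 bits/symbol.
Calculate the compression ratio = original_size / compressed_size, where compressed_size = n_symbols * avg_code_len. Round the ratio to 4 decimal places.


original_size = n_symbols * orig_bits = 928 * 32 = 29696 bits
compressed_size = n_symbols * avg_code_len = 928 * 11.64 = 10801.92 bits
ratio = original_size / compressed_size = 29696 / 10801.92 = 2.7491

Compression ratio = 2.7491


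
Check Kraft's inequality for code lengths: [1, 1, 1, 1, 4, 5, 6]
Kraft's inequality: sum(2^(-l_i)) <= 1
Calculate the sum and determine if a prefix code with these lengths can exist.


Sum = 2^(-1) + 2^(-1) + 2^(-1) + 2^(-1) + 2^(-4) + 2^(-5) + 2^(-6)
    = 0.5 + 0.5 + 0.5 + 0.5 + 0.0625 + 0.03125 + 0.015625
    = 135/64 = 2.109375
Since 2.109375 > 1, Kraft's inequality is NOT satisfied.
A prefix code with these lengths CANNOT exist.

Kraft sum = 2.109375. Not satisfied.


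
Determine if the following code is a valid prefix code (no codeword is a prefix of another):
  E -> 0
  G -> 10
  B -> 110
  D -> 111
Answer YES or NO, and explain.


Checking each pair (does one codeword prefix another?):
  E='0' vs G='10': no prefix
  E='0' vs B='110': no prefix
  E='0' vs D='111': no prefix
  G='10' vs E='0': no prefix
  G='10' vs B='110': no prefix
  G='10' vs D='111': no prefix
  B='110' vs E='0': no prefix
  B='110' vs G='10': no prefix
  B='110' vs D='111': no prefix
  D='111' vs E='0': no prefix
  D='111' vs G='10': no prefix
  D='111' vs B='110': no prefix
No violation found over all pairs.

YES -- this is a valid prefix code. No codeword is a prefix of any other codeword.


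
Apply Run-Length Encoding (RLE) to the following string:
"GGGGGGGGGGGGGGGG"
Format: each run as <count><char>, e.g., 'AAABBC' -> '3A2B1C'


Scanning runs left to right:
  i=0: run of 'G' x 16 -> '16G'

RLE = 16G


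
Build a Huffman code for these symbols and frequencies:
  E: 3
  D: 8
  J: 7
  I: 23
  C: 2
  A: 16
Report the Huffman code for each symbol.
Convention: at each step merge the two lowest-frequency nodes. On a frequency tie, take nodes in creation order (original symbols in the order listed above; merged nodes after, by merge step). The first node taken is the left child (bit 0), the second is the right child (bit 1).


Huffman tree construction:
Step 1: Merge C(2) + E(3) = 5
Step 2: Merge (C+E)(5) + J(7) = 12
Step 3: Merge D(8) + ((C+E)+J)(12) = 20
Step 4: Merge A(16) + (D+((C+E)+J))(20) = 36
Step 5: Merge I(23) + (A+(D+((C+E)+J)))(36) = 59
Read each symbol's code off the tree from the root (left child = 0, right child = 1).

Codes:
  E: 11101 (length 5)
  D: 110 (length 3)
  J: 1111 (length 4)
  I: 0 (length 1)
  C: 11100 (length 5)
  A: 10 (length 2)
Average code length: 132/59 = 2.2373 bits/symbol


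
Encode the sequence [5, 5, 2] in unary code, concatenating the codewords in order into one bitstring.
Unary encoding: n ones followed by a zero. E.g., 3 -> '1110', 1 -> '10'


Encode each number as n ones followed by a terminating 0:
  5 -> 111110 (6 bits)
  5 -> 111110 (6 bits)
  2 -> 110 (3 bits)
Total length = 6 + 6 + 3 = 15 bits.

Unary([5, 5, 2]) = 111110111110110 (15 bits)


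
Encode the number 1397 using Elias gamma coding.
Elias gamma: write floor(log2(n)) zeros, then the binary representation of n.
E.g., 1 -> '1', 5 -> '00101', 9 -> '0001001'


num_bits = floor(log2(1397)) + 1 = 11
leading_zeros = num_bits - 1 = 10
binary(1397) = 10101110101

Elias gamma(1397) = '0000000000' + '10101110101' = 000000000010101110101 (21 bits)


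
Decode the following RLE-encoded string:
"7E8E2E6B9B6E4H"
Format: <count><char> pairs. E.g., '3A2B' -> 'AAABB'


Expanding each <count><char> pair:
  7E -> 'EEEEEEE'
  8E -> 'EEEEEEEE'
  2E -> 'EE'
  6B -> 'BBBBBB'
  9B -> 'BBBBBBBBB'
  6E -> 'EEEEEE'
  4H -> 'HHHH'

Decoded = EEEEEEEEEEEEEEEEEBBBBBBBBBBBBBBBEEEEEEHHHH


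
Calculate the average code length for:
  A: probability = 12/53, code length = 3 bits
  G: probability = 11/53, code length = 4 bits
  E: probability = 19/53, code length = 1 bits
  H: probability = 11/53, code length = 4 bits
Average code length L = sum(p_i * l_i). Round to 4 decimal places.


Weighted contributions p_i * l_i:
  A: (12/53) * 3 = 36/53
  G: (11/53) * 4 = 44/53
  E: (19/53) * 1 = 19/53
  H: (11/53) * 4 = 44/53
Sum = (36 + 44 + 19 + 44)/53 = 143/53

L = 143/53 = 2.6981 bits/symbol


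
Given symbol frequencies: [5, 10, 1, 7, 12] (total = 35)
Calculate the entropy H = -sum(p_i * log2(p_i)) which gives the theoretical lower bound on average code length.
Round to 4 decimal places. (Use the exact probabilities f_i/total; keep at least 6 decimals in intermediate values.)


Per-symbol terms -p_i * log2(p_i) with p_i = f_i/35:
  p = 5/35 = 0.142857: log2(p) = -2.807355, -p*log2(p) = 0.401051
  p = 10/35 = 0.285714: log2(p) = -1.807355, -p*log2(p) = 0.516387
  p = 1/35 = 0.028571: log2(p) = -5.129283, -p*log2(p) = 0.146551
  p = 7/35 = 0.200000: log2(p) = -2.321928, -p*log2(p) = 0.464386
  p = 12/35 = 0.342857: log2(p) = -1.544321, -p*log2(p) = 0.529481
H = 0.401051 + 0.516387 + 0.146551 + 0.464386 + 0.529481 = 2.057856

H = 2.0579 bits/symbol


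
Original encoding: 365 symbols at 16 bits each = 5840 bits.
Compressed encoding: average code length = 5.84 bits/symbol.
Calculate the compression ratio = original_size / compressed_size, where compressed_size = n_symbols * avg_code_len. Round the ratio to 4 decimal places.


original_size = n_symbols * orig_bits = 365 * 16 = 5840 bits
compressed_size = n_symbols * avg_code_len = 365 * 5.84 = 2131.6 bits
ratio = original_size / compressed_size = 5840 / 2131.6 = 2.7397

Compression ratio = 2.7397


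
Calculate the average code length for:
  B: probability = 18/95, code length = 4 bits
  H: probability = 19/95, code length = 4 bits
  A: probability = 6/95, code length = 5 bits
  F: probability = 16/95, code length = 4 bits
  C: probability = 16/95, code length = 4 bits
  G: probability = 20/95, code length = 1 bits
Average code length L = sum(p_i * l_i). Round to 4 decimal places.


Weighted contributions p_i * l_i:
  B: (18/95) * 4 = 72/95
  H: (19/95) * 4 = 76/95
  A: (6/95) * 5 = 30/95
  F: (16/95) * 4 = 64/95
  C: (16/95) * 4 = 64/95
  G: (20/95) * 1 = 20/95
Sum = (72 + 76 + 30 + 64 + 64 + 20)/95 = 326/95

L = 326/95 = 3.4316 bits/symbol


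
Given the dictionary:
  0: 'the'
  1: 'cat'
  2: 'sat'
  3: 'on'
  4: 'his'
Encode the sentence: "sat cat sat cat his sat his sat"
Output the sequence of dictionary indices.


Look up each word in the dictionary:
  'sat' -> 2
  'cat' -> 1
  'sat' -> 2
  'cat' -> 1
  'his' -> 4
  'sat' -> 2
  'his' -> 4
  'sat' -> 2

Encoded: [2, 1, 2, 1, 4, 2, 4, 2]


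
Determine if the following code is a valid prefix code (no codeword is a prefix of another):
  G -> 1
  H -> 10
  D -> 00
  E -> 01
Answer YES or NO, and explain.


Checking each pair (does one codeword prefix another?):
  G='1' vs H='10': prefix -- VIOLATION

NO -- this is NOT a valid prefix code. G (1) is a prefix of H (10).


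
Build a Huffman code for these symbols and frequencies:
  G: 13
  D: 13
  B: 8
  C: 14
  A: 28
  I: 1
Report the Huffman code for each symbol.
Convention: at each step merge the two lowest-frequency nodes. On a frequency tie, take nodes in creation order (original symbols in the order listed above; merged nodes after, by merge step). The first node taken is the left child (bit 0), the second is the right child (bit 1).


Huffman tree construction:
Step 1: Merge I(1) + B(8) = 9
Step 2: Merge (I+B)(9) + G(13) = 22
Step 3: Merge D(13) + C(14) = 27
Step 4: Merge ((I+B)+G)(22) + (D+C)(27) = 49
Step 5: Merge A(28) + (((I+B)+G)+(D+C))(49) = 77
Read each symbol's code off the tree from the root (left child = 0, right child = 1).

Codes:
  G: 101 (length 3)
  D: 110 (length 3)
  B: 1001 (length 4)
  C: 111 (length 3)
  A: 0 (length 1)
  I: 1000 (length 4)
Average code length: 184/77 = 2.3896 bits/symbol


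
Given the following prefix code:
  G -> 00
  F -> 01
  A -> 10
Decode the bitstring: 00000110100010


Decoding step by step:
Bits 00 -> G
Bits 00 -> G
Bits 01 -> F
Bits 10 -> A
Bits 10 -> A
Bits 00 -> G
Bits 10 -> A


Decoded message: GGFAAGA


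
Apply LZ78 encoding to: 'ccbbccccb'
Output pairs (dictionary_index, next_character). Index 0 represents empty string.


LZ78 encoding steps:
Dictionary: {0: ''}
Step 1: w='' (idx 0), next='c' -> output (0, 'c'), add 'c' as idx 1
Step 2: w='c' (idx 1), next='b' -> output (1, 'b'), add 'cb' as idx 2
Step 3: w='' (idx 0), next='b' -> output (0, 'b'), add 'b' as idx 3
Step 4: w='c' (idx 1), next='c' -> output (1, 'c'), add 'cc' as idx 4
Step 5: w='cc' (idx 4), next='b' -> output (4, 'b'), add 'ccb' as idx 5


Encoded: [(0, 'c'), (1, 'b'), (0, 'b'), (1, 'c'), (4, 'b')]


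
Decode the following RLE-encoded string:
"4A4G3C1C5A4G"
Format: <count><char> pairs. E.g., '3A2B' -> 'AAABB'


Expanding each <count><char> pair:
  4A -> 'AAAA'
  4G -> 'GGGG'
  3C -> 'CCC'
  1C -> 'C'
  5A -> 'AAAAA'
  4G -> 'GGGG'

Decoded = AAAAGGGGCCCCAAAAAGGGG


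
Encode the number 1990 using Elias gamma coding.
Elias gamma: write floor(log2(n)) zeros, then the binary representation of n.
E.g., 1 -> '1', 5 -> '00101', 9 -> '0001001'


num_bits = floor(log2(1990)) + 1 = 11
leading_zeros = num_bits - 1 = 10
binary(1990) = 11111000110

Elias gamma(1990) = '0000000000' + '11111000110' = 000000000011111000110 (21 bits)


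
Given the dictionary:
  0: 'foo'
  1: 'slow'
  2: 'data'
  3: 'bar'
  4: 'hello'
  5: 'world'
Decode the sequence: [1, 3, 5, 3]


Look up each index in the dictionary:
  1 -> 'slow'
  3 -> 'bar'
  5 -> 'world'
  3 -> 'bar'

Decoded: "slow bar world bar"


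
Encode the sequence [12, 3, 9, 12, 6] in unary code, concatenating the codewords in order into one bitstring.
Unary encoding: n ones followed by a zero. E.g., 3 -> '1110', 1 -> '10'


Encode each number as n ones followed by a terminating 0:
  12 -> 1111111111110 (13 bits)
  3 -> 1110 (4 bits)
  9 -> 1111111110 (10 bits)
  12 -> 1111111111110 (13 bits)
  6 -> 1111110 (7 bits)
Total length = 13 + 4 + 10 + 13 + 7 = 47 bits.

Unary([12, 3, 9, 12, 6]) = 11111111111101110111111111011111111111101111110 (47 bits)


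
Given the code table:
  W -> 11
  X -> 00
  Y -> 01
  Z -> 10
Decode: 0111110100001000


Decoding:
01 -> Y
11 -> W
11 -> W
01 -> Y
00 -> X
00 -> X
10 -> Z
00 -> X


Result: YWWYXXZX


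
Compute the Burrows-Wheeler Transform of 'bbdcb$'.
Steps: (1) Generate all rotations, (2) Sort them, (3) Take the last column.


Rotations (sorted):
  0: $bbdcb -> last char: b
  1: b$bbdc -> last char: c
  2: bbdcb$ -> last char: $
  3: bdcb$b -> last char: b
  4: cb$bbd -> last char: d
  5: dcb$bb -> last char: b


BWT = bc$bdb


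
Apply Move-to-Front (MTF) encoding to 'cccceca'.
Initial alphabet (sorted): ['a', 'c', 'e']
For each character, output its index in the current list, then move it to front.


MTF encoding:
'c': index 1 in ['a', 'c', 'e'] -> ['c', 'a', 'e']
'c': index 0 in ['c', 'a', 'e'] -> ['c', 'a', 'e']
'c': index 0 in ['c', 'a', 'e'] -> ['c', 'a', 'e']
'c': index 0 in ['c', 'a', 'e'] -> ['c', 'a', 'e']
'e': index 2 in ['c', 'a', 'e'] -> ['e', 'c', 'a']
'c': index 1 in ['e', 'c', 'a'] -> ['c', 'e', 'a']
'a': index 2 in ['c', 'e', 'a'] -> ['a', 'c', 'e']


Output: [1, 0, 0, 0, 2, 1, 2]


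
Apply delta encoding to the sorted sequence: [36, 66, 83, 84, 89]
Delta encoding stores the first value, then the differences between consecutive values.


First value: 36
Deltas:
  66 - 36 = 30
  83 - 66 = 17
  84 - 83 = 1
  89 - 84 = 5


Delta encoded: [36, 30, 17, 1, 5]


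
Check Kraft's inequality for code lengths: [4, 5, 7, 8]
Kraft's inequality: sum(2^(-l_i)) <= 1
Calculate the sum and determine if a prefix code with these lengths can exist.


Sum = 2^(-4) + 2^(-5) + 2^(-7) + 2^(-8)
    = 0.0625 + 0.03125 + 0.0078125 + 0.00390625
    = 27/256 = 0.10546875
Since 0.10546875 <= 1, Kraft's inequality IS satisfied.
A prefix code with these lengths CAN exist.

Kraft sum = 0.10546875. Satisfied.


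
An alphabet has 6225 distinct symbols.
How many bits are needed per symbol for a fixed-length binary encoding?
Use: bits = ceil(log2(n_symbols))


log2(6225) = 12.6039
Bracket: 2^12 = 4096 < 6225 <= 2^13 = 8192
So ceil(log2(6225)) = 13

bits = ceil(log2(6225)) = ceil(12.6039) = 13 bits


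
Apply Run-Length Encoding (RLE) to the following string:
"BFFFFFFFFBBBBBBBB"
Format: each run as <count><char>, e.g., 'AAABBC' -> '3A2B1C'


Scanning runs left to right:
  i=0: run of 'B' x 1 -> '1B'
  i=1: run of 'F' x 8 -> '8F'
  i=9: run of 'B' x 8 -> '8B'

RLE = 1B8F8B


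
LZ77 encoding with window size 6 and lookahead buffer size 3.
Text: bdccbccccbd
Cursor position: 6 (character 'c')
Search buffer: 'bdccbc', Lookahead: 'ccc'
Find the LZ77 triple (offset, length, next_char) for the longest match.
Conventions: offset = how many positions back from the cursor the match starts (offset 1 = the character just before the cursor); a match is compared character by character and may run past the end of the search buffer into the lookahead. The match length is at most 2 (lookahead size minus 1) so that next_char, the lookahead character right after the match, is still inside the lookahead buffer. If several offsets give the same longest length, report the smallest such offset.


Try each offset into the search buffer:
  offset=1 (pos 5, char 'c'): match length 2
  offset=2 (pos 4, char 'b'): match length 0
  offset=3 (pos 3, char 'c'): match length 1
  offset=4 (pos 2, char 'c'): match length 2
  offset=5 (pos 1, char 'd'): match length 0
  offset=6 (pos 0, char 'b'): match length 0
Longest match has length 2, found at offsets 1, 4; take the smallest, offset 1.
next_char = character at position 6 + 2 = 8 -> 'c'

Best match: offset=1, length=2 (matching 'cc' starting at position 5)
LZ77 triple: (1, 2, 'c')


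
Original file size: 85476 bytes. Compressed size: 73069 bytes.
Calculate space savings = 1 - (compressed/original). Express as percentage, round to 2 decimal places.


ratio = compressed/original = 73069/85476 = 0.854848
savings = 1 - ratio = 1 - 0.854848 = 0.145152
as a percentage: 0.145152 * 100 = 14.52%

Space savings = 1 - 73069/85476 = 14.52%


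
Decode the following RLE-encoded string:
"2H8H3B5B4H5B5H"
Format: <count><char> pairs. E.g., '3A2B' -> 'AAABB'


Expanding each <count><char> pair:
  2H -> 'HH'
  8H -> 'HHHHHHHH'
  3B -> 'BBB'
  5B -> 'BBBBB'
  4H -> 'HHHH'
  5B -> 'BBBBB'
  5H -> 'HHHHH'

Decoded = HHHHHHHHHHBBBBBBBBHHHHBBBBBHHHHH


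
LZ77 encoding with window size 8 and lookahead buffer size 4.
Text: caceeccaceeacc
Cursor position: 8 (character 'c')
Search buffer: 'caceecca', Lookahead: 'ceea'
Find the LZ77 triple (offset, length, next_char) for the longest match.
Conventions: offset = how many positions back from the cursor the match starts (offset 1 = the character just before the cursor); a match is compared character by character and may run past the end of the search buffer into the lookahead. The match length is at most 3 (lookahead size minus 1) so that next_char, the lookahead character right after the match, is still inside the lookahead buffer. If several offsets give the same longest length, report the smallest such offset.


Try each offset into the search buffer:
  offset=1 (pos 7, char 'a'): match length 0
  offset=2 (pos 6, char 'c'): match length 1
  offset=3 (pos 5, char 'c'): match length 1
  offset=4 (pos 4, char 'e'): match length 0
  offset=5 (pos 3, char 'e'): match length 0
  offset=6 (pos 2, char 'c'): match length 3
  offset=7 (pos 1, char 'a'): match length 0
  offset=8 (pos 0, char 'c'): match length 1
Longest match has length 3 at offset 6.
next_char = character at position 8 + 3 = 11 -> 'a'

Best match: offset=6, length=3 (matching 'cee' starting at position 2)
LZ77 triple: (6, 3, 'a')


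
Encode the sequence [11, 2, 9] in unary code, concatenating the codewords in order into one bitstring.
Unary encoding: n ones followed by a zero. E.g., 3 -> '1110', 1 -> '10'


Encode each number as n ones followed by a terminating 0:
  11 -> 111111111110 (12 bits)
  2 -> 110 (3 bits)
  9 -> 1111111110 (10 bits)
Total length = 12 + 3 + 10 = 25 bits.

Unary([11, 2, 9]) = 1111111111101101111111110 (25 bits)


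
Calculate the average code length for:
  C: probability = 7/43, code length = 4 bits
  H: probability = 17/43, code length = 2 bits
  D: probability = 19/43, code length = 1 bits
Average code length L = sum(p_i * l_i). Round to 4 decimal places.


Weighted contributions p_i * l_i:
  C: (7/43) * 4 = 28/43
  H: (17/43) * 2 = 34/43
  D: (19/43) * 1 = 19/43
Sum = (28 + 34 + 19)/43 = 81/43

L = 81/43 = 1.8837 bits/symbol


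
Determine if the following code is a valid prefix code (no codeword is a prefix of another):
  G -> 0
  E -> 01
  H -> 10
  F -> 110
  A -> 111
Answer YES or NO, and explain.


Checking each pair (does one codeword prefix another?):
  G='0' vs E='01': prefix -- VIOLATION

NO -- this is NOT a valid prefix code. G (0) is a prefix of E (01).


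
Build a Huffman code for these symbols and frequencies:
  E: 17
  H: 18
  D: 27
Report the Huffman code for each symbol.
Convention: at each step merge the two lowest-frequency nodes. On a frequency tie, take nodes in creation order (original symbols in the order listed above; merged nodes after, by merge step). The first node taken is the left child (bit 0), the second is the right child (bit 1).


Huffman tree construction:
Step 1: Merge E(17) + H(18) = 35
Step 2: Merge D(27) + (E+H)(35) = 62
Read each symbol's code off the tree from the root (left child = 0, right child = 1).

Codes:
  E: 10 (length 2)
  H: 11 (length 2)
  D: 0 (length 1)
Average code length: 97/62 = 1.5645 bits/symbol


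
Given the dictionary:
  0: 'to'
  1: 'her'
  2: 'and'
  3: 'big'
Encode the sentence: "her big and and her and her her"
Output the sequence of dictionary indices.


Look up each word in the dictionary:
  'her' -> 1
  'big' -> 3
  'and' -> 2
  'and' -> 2
  'her' -> 1
  'and' -> 2
  'her' -> 1
  'her' -> 1

Encoded: [1, 3, 2, 2, 1, 2, 1, 1]


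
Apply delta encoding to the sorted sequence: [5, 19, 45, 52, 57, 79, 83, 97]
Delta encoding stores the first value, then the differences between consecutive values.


First value: 5
Deltas:
  19 - 5 = 14
  45 - 19 = 26
  52 - 45 = 7
  57 - 52 = 5
  79 - 57 = 22
  83 - 79 = 4
  97 - 83 = 14


Delta encoded: [5, 14, 26, 7, 5, 22, 4, 14]


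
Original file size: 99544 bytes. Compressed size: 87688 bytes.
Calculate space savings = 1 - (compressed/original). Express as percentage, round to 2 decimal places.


ratio = compressed/original = 87688/99544 = 0.880897
savings = 1 - ratio = 1 - 0.880897 = 0.119103
as a percentage: 0.119103 * 100 = 11.91%

Space savings = 1 - 87688/99544 = 11.91%


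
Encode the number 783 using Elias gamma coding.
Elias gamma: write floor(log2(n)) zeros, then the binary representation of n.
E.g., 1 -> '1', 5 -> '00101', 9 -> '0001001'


num_bits = floor(log2(783)) + 1 = 10
leading_zeros = num_bits - 1 = 9
binary(783) = 1100001111

Elias gamma(783) = '000000000' + '1100001111' = 0000000001100001111 (19 bits)


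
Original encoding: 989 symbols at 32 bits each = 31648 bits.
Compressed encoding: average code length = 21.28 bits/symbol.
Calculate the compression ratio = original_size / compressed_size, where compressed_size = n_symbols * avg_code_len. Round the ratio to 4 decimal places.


original_size = n_symbols * orig_bits = 989 * 32 = 31648 bits
compressed_size = n_symbols * avg_code_len = 989 * 21.28 = 21045.92 bits
ratio = original_size / compressed_size = 31648 / 21045.92 = 1.5038

Compression ratio = 1.5038


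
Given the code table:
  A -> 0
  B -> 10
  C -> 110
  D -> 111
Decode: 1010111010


Decoding:
10 -> B
10 -> B
111 -> D
0 -> A
10 -> B


Result: BBDAB


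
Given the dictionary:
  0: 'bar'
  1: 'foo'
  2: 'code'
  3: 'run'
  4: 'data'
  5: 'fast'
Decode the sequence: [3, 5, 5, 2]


Look up each index in the dictionary:
  3 -> 'run'
  5 -> 'fast'
  5 -> 'fast'
  2 -> 'code'

Decoded: "run fast fast code"


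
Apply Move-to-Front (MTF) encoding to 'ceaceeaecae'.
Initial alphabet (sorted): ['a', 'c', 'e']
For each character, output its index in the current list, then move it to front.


MTF encoding:
'c': index 1 in ['a', 'c', 'e'] -> ['c', 'a', 'e']
'e': index 2 in ['c', 'a', 'e'] -> ['e', 'c', 'a']
'a': index 2 in ['e', 'c', 'a'] -> ['a', 'e', 'c']
'c': index 2 in ['a', 'e', 'c'] -> ['c', 'a', 'e']
'e': index 2 in ['c', 'a', 'e'] -> ['e', 'c', 'a']
'e': index 0 in ['e', 'c', 'a'] -> ['e', 'c', 'a']
'a': index 2 in ['e', 'c', 'a'] -> ['a', 'e', 'c']
'e': index 1 in ['a', 'e', 'c'] -> ['e', 'a', 'c']
'c': index 2 in ['e', 'a', 'c'] -> ['c', 'e', 'a']
'a': index 2 in ['c', 'e', 'a'] -> ['a', 'c', 'e']
'e': index 2 in ['a', 'c', 'e'] -> ['e', 'a', 'c']


Output: [1, 2, 2, 2, 2, 0, 2, 1, 2, 2, 2]


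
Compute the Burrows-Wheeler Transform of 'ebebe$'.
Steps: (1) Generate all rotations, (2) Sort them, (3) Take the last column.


Rotations (sorted):
  0: $ebebe -> last char: e
  1: be$ebe -> last char: e
  2: bebe$e -> last char: e
  3: e$ebeb -> last char: b
  4: ebe$eb -> last char: b
  5: ebebe$ -> last char: $


BWT = eeebb$


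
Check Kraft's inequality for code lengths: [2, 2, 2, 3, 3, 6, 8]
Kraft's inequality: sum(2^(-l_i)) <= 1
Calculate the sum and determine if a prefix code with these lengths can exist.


Sum = 2^(-2) + 2^(-2) + 2^(-2) + 2^(-3) + 2^(-3) + 2^(-6) + 2^(-8)
    = 0.25 + 0.25 + 0.25 + 0.125 + 0.125 + 0.015625 + 0.00390625
    = 261/256 = 1.01953125
Since 1.01953125 > 1, Kraft's inequality is NOT satisfied.
A prefix code with these lengths CANNOT exist.

Kraft sum = 1.01953125. Not satisfied.


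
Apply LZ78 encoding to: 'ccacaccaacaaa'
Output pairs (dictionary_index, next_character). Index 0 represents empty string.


LZ78 encoding steps:
Dictionary: {0: ''}
Step 1: w='' (idx 0), next='c' -> output (0, 'c'), add 'c' as idx 1
Step 2: w='c' (idx 1), next='a' -> output (1, 'a'), add 'ca' as idx 2
Step 3: w='ca' (idx 2), next='c' -> output (2, 'c'), add 'cac' as idx 3
Step 4: w='ca' (idx 2), next='a' -> output (2, 'a'), add 'caa' as idx 4
Step 5: w='caa' (idx 4), next='a' -> output (4, 'a'), add 'caaa' as idx 5


Encoded: [(0, 'c'), (1, 'a'), (2, 'c'), (2, 'a'), (4, 'a')]


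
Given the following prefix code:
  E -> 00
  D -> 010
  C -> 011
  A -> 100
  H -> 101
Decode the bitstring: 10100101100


Decoding step by step:
Bits 101 -> H
Bits 00 -> E
Bits 101 -> H
Bits 100 -> A


Decoded message: HEHA


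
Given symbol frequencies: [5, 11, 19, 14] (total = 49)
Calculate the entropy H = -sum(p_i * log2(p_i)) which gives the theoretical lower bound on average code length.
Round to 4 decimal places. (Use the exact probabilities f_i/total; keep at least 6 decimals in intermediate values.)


Per-symbol terms -p_i * log2(p_i) with p_i = f_i/49:
  p = 5/49 = 0.102041: log2(p) = -3.292782, -p*log2(p) = 0.335998
  p = 11/49 = 0.224490: log2(p) = -2.155278, -p*log2(p) = 0.483838
  p = 19/49 = 0.387755: log2(p) = -1.366782, -p*log2(p) = 0.529977
  p = 14/49 = 0.285714: log2(p) = -1.807355, -p*log2(p) = 0.516387
H = 0.335998 + 0.483838 + 0.529977 + 0.516387 = 1.866200

H = 1.8662 bits/symbol


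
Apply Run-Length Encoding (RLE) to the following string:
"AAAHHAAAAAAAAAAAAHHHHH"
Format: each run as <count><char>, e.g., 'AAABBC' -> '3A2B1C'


Scanning runs left to right:
  i=0: run of 'A' x 3 -> '3A'
  i=3: run of 'H' x 2 -> '2H'
  i=5: run of 'A' x 12 -> '12A'
  i=17: run of 'H' x 5 -> '5H'

RLE = 3A2H12A5H


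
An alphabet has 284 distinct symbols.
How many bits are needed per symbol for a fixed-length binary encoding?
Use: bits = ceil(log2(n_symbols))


log2(284) = 8.1497
Bracket: 2^8 = 256 < 284 <= 2^9 = 512
So ceil(log2(284)) = 9

bits = ceil(log2(284)) = ceil(8.1497) = 9 bits


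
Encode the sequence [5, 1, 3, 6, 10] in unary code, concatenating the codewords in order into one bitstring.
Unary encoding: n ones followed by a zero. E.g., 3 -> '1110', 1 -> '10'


Encode each number as n ones followed by a terminating 0:
  5 -> 111110 (6 bits)
  1 -> 10 (2 bits)
  3 -> 1110 (4 bits)
  6 -> 1111110 (7 bits)
  10 -> 11111111110 (11 bits)
Total length = 6 + 2 + 4 + 7 + 11 = 30 bits.

Unary([5, 1, 3, 6, 10]) = 111110101110111111011111111110 (30 bits)


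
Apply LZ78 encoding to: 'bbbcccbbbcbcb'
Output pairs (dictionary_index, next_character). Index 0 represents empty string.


LZ78 encoding steps:
Dictionary: {0: ''}
Step 1: w='' (idx 0), next='b' -> output (0, 'b'), add 'b' as idx 1
Step 2: w='b' (idx 1), next='b' -> output (1, 'b'), add 'bb' as idx 2
Step 3: w='' (idx 0), next='c' -> output (0, 'c'), add 'c' as idx 3
Step 4: w='c' (idx 3), next='c' -> output (3, 'c'), add 'cc' as idx 4
Step 5: w='bb' (idx 2), next='b' -> output (2, 'b'), add 'bbb' as idx 5
Step 6: w='c' (idx 3), next='b' -> output (3, 'b'), add 'cb' as idx 6
Step 7: w='cb' (idx 6), end of input -> output (6, '')


Encoded: [(0, 'b'), (1, 'b'), (0, 'c'), (3, 'c'), (2, 'b'), (3, 'b'), (6, '')]
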